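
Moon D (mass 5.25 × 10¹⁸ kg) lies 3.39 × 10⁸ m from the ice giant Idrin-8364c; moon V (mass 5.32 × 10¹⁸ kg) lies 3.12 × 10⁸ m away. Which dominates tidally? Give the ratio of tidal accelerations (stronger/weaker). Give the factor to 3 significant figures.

Moon V, by a factor of ≈ 1.30

The tide-raising term goes as M/d³ (the gradient of a 1/d² field).
Moon D: (5.25 × 10¹⁸) / (3.39 × 10⁸)³ = 1.348 × 10⁻⁷
Moon V: (5.32 × 10¹⁸) / (3.12 × 10⁸)³ = 1.752 × 10⁻⁷
Ratio (larger/smaller) = 1.30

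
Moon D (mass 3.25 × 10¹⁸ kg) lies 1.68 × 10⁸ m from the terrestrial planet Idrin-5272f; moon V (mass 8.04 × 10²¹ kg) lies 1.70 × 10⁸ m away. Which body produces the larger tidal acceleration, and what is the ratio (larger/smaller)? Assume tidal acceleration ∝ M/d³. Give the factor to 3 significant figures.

Tidal stretch scales as M/d³; compute that for each body.
Moon D: (3.25 × 10¹⁸) / (1.68 × 10⁸)³ = 6.854 × 10⁻⁷
Moon V: (8.04 × 10²¹) / (1.70 × 10⁸)³ = 1.636 × 10⁻³
Ratio (larger/smaller) = 2390

Moon V, by a factor of ≈ 2390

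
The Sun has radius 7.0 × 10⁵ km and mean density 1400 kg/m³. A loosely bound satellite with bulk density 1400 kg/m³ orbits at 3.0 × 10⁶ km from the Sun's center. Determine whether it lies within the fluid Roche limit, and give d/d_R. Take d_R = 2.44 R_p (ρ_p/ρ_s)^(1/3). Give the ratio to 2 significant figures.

d_R = 2.44 × (7.0 × 10⁵ km) × (1400/1400)^(1/3) = 1.708 × 10⁶ km
d/d_R = (3.0 × 10⁶) / (1.708 × 10⁶) = 1.8
Since d/d_R > 1, the body is outside the Roche limit.

outside; d/d_R ≈ 1.8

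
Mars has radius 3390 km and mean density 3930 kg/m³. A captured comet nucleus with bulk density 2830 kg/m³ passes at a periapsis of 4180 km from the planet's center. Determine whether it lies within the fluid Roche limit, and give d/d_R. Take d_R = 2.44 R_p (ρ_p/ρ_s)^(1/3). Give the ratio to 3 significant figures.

d_R = 2.44 × (3390 km) × (3930/2830)^(1/3) = 9228 km
d/d_R = (4180) / (9228) = 0.453
Since d/d_R < 1, the body is inside the Roche limit.

inside; d/d_R ≈ 0.453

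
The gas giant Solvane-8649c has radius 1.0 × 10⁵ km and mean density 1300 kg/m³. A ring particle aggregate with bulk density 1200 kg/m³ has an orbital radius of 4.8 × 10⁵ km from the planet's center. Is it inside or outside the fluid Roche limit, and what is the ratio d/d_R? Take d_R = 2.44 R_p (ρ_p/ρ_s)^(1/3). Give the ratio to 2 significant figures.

outside; d/d_R ≈ 1.9

d_R = 2.44 × (1.0 × 10⁵ km) × (1300/1200)^(1/3) = 2.506 × 10⁵ km
d/d_R = (4.8 × 10⁵) / (2.506 × 10⁵) = 1.9
Since d/d_R > 1, the body is outside the Roche limit.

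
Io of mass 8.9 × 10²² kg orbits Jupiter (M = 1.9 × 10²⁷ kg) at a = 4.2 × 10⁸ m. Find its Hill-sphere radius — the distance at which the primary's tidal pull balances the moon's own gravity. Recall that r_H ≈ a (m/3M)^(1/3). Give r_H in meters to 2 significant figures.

1.0 × 10⁷ m

r_H ≈ a (m/3M)^(1/3)
    = (4.2 × 10⁸) × (8.9 × 10²² / (3 × 1.9 × 10²⁷))^(1/3)
    = 1.0 × 10⁷ m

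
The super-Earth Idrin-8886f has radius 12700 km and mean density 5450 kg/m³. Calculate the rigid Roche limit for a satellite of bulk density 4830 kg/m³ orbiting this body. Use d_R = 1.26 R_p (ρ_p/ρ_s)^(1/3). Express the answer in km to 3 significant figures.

16700 km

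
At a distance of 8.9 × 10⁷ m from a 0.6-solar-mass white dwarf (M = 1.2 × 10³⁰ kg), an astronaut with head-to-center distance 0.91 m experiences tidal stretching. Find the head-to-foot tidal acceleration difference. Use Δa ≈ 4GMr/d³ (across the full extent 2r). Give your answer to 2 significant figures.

4.1 × 10⁻⁴ m/s²

a_tidal = 4GMr/d³
        = 4 × (6.674 × 10⁻¹¹) × (1.2 × 10³⁰) × (0.91) / (8.9 × 10⁷)³
        = 4.1 × 10⁻⁴ m/s²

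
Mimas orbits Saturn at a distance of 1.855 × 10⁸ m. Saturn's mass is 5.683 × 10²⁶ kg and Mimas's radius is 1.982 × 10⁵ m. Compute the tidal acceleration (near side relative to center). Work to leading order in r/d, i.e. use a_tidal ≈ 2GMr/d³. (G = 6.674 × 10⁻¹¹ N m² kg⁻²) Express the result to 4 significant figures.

2.355 × 10⁻³ m/s²

Δg = 2GMr/d³
   = 2 × (6.674 × 10⁻¹¹) × (5.683 × 10²⁶) × (1.982 × 10⁵) / (1.855 × 10⁸)³
   = 2.355 × 10⁻³ m/s²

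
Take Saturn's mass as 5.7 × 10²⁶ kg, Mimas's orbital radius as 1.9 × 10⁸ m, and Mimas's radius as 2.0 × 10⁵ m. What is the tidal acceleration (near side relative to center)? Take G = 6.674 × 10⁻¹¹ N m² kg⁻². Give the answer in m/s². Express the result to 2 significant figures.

Δa = 2GMr/d³
   = 2 × (6.674 × 10⁻¹¹) × (5.7 × 10²⁶) × (2.0 × 10⁵) / (1.9 × 10⁸)³
   = 2.2 × 10⁻³ m/s²

2.2 × 10⁻³ m/s²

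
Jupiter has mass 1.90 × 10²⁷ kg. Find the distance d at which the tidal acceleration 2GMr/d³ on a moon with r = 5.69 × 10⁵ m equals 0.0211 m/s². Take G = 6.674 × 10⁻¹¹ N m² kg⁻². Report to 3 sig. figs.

2GMr/d³ = a_tidal  ⇒  d = (2GMr / a_tidal)^(1/3)
d = (2 × 6.674×10⁻¹¹ × (1.90 × 10²⁷) × (5.69 × 10⁵) / (0.0211))^(1/3)
  = 1.90 × 10⁸ m

1.90 × 10⁸ m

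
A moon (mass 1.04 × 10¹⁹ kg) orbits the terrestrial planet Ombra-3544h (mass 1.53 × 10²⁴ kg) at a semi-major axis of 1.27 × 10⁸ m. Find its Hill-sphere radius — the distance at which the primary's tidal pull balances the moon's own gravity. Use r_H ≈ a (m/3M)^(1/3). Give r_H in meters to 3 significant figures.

1.67 × 10⁶ m

r_H ≈ a (m/3M)^(1/3)
    = (1.27 × 10⁸) × (1.04 × 10¹⁹ / (3 × 1.53 × 10²⁴))^(1/3)
    = 1.67 × 10⁶ m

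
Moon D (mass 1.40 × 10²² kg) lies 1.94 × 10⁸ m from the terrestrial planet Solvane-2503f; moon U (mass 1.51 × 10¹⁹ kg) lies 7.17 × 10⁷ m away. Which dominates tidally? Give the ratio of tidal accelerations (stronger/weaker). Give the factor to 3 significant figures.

Moon D, by a factor of ≈ 46.8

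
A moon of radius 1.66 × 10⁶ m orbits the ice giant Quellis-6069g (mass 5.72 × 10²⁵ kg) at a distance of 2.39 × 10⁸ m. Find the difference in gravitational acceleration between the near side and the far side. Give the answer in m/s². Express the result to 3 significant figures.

1.86 × 10⁻³ m/s²

The field gradient is 2GM/d³; across the full diameter 2r the difference is 4GMr/d³.
Δa = 4GMr/d³
   = 4 × (6.674 × 10⁻¹¹) × (5.72 × 10²⁵) × (1.66 × 10⁶) / (2.39 × 10⁸)³
   = 1.86 × 10⁻³ m/s²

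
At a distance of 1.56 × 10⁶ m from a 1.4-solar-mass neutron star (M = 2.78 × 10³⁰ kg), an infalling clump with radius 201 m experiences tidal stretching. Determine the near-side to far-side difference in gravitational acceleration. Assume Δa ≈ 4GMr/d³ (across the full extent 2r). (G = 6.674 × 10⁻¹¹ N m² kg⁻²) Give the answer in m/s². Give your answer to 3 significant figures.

3.93 × 10⁴ m/s²

a_tidal = 4GMr/d³
        = 4 × (6.674 × 10⁻¹¹) × (2.78 × 10³⁰) × (201) / (1.56 × 10⁶)³
        = 3.93 × 10⁴ m/s²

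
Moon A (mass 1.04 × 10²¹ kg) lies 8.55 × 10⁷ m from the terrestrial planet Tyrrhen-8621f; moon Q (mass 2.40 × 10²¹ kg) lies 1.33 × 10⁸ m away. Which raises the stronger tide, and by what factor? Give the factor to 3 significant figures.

Moon A, by a factor of ≈ 1.63

Tidal stretch scales as M/d³; compute that for each body.
Moon A: (1.04 × 10²¹) / (8.55 × 10⁷)³ = 1.664 × 10⁻³
Moon Q: (2.40 × 10²¹) / (1.33 × 10⁸)³ = 1.020 × 10⁻³
Ratio (larger/smaller) = 1.63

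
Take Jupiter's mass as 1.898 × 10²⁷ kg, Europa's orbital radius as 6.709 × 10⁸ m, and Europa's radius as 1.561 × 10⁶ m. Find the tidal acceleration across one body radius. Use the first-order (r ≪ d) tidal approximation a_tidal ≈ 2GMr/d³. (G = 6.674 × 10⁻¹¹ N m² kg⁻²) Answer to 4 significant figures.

Differencing GM/(d−r)² and GM/d² to first order in r/d gives 2GMr/d³.
Δa = 2GMr/d³
   = 2 × (6.674 × 10⁻¹¹) × (1.898 × 10²⁷) × (1.561 × 10⁶) / (6.709 × 10⁸)³
   = 1.310 × 10⁻³ m/s²

1.310 × 10⁻³ m/s²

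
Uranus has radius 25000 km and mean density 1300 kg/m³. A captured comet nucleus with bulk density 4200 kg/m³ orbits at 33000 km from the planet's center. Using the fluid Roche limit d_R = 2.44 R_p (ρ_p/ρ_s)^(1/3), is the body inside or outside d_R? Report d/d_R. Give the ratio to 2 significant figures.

d_R = 2.44 × (25000 km) × (1300/4200)^(1/3) = 41260 km
d/d_R = (33000) / (41260) = 0.80
Since d/d_R < 1, the body is inside the Roche limit.

inside; d/d_R ≈ 0.80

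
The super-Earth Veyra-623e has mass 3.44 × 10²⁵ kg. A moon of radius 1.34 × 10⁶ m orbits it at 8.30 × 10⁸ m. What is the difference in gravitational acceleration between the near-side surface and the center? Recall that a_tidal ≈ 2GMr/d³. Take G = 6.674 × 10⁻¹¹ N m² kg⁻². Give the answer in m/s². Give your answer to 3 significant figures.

1.08 × 10⁻⁵ m/s²

Δg = 2GMr/d³
   = 2 × (6.674 × 10⁻¹¹) × (3.44 × 10²⁵) × (1.34 × 10⁶) / (8.30 × 10⁸)³
   = 1.08 × 10⁻⁵ m/s²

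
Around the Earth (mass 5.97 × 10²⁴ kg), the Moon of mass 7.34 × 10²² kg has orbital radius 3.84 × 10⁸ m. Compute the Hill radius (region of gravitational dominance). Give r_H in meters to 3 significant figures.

r_H ≈ a (m/3M)^(1/3)
    = (3.84 × 10⁸) × (7.34 × 10²² / (3 × 5.97 × 10²⁴))^(1/3)
    = 6.15 × 10⁷ m

6.15 × 10⁷ m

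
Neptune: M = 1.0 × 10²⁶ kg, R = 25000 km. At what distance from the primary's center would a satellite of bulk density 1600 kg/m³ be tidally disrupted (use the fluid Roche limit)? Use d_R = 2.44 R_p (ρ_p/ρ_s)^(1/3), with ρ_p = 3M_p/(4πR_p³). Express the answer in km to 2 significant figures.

ρ_p = 3M_p/(4πR_p³) = 3 × (1.0 × 10²⁶) / (4π × (2.5 × 10⁷ m)³) = 1500 kg/m³
d_R = 2.44 × 25000 km × (1500/1600)^(1/3)
    = 60000 km

60000 km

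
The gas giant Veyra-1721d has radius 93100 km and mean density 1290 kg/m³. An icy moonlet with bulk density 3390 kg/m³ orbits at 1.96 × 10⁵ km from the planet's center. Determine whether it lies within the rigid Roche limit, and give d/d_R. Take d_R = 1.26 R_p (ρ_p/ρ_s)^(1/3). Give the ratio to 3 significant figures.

d_R = 1.26 × (93100 km) × (1290/3390)^(1/3) = 85010 km
d/d_R = (1.96 × 10⁵) / (85010) = 2.31
Since d/d_R > 1, the body is outside the Roche limit.

outside; d/d_R ≈ 2.31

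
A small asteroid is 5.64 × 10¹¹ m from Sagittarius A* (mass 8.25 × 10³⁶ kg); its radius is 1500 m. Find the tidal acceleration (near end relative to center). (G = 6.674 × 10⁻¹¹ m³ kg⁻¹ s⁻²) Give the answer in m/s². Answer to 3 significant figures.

9.21 × 10⁻⁶ m/s²

a_tidal = 2GMr/d³
        = 2 × (6.674 × 10⁻¹¹) × (8.25 × 10³⁶) × (1500) / (5.64 × 10¹¹)³
        = 9.21 × 10⁻⁶ m/s²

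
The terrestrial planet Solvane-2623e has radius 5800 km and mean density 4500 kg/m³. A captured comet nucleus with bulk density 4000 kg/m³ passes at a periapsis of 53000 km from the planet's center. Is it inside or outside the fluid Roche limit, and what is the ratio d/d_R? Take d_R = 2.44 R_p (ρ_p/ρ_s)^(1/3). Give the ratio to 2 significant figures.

outside; d/d_R ≈ 3.6

d_R = 2.44 × (5800 km) × (4500/4000)^(1/3) = 14720 km
d/d_R = (53000) / (14720) = 3.6
Since d/d_R > 1, the body is outside the Roche limit.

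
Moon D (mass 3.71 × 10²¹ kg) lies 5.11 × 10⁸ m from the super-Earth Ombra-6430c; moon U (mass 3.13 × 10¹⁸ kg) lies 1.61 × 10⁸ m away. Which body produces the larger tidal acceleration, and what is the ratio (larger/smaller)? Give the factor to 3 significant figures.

Tidal stretch scales as M/d³; compute that for each body.
Moon D: (3.71 × 10²¹) / (5.11 × 10⁸)³ = 2.780 × 10⁻⁵
Moon U: (3.13 × 10¹⁸) / (1.61 × 10⁸)³ = 7.500 × 10⁻⁷
Ratio (larger/smaller) = 37.1

Moon D, by a factor of ≈ 37.1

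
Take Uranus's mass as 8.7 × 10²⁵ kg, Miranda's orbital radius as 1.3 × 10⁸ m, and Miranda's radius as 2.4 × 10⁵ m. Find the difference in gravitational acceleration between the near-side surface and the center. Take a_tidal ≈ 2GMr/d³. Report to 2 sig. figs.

1.3 × 10⁻³ m/s²

Since r ≪ d, expand the inverse-square field across one radius to get the leading 2GMr/d³ term.
Δg = 2GMr/d³
   = 2 × (6.674 × 10⁻¹¹) × (8.7 × 10²⁵) × (2.4 × 10⁵) / (1.3 × 10⁸)³
   = 1.3 × 10⁻³ m/s²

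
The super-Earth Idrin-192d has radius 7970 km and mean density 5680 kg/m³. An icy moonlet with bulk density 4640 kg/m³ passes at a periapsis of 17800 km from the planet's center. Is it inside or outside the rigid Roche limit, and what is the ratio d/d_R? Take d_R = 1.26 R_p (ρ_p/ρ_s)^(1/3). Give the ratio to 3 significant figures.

outside; d/d_R ≈ 1.66

d_R = 1.26 × (7970 km) × (5680/4640)^(1/3) = 10740 km
d/d_R = (17800) / (10740) = 1.66
Since d/d_R > 1, the body is outside the Roche limit.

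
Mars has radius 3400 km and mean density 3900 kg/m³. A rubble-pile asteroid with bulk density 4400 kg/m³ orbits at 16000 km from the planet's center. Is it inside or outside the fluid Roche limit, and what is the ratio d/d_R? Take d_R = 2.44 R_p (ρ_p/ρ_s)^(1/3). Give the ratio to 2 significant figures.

outside; d/d_R ≈ 2.0

d_R = 2.44 × (3400 km) × (3900/4400)^(1/3) = 7969 km
d/d_R = (16000) / (7969) = 2.0
Since d/d_R > 1, the body is outside the Roche limit.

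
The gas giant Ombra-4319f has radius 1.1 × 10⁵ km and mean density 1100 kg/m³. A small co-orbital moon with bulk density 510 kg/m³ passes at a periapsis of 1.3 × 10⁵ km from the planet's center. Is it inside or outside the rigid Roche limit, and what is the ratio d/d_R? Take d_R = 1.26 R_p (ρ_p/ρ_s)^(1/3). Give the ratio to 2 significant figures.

inside; d/d_R ≈ 0.73

d_R = 1.26 × (1.1 × 10⁵ km) × (1100/510)^(1/3) = 1.791 × 10⁵ km
d/d_R = (1.3 × 10⁵) / (1.791 × 10⁵) = 0.73
Since d/d_R < 1, the body is inside the Roche limit.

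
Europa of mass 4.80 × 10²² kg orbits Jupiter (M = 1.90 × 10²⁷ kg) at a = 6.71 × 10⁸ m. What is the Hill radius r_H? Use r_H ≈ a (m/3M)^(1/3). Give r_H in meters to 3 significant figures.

1.37 × 10⁷ m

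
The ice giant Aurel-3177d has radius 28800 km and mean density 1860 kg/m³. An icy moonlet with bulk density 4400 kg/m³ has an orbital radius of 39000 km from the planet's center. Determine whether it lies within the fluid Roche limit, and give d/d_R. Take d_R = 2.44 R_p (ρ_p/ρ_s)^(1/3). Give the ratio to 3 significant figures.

inside; d/d_R ≈ 0.739

d_R = 2.44 × (28800 km) × (1860/4400)^(1/3) = 52740 km
d/d_R = (39000) / (52740) = 0.739
Since d/d_R < 1, the body is inside the Roche limit.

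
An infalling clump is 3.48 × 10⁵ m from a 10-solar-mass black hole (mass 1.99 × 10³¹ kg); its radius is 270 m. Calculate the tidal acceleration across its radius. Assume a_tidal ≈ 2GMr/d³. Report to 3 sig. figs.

Differencing GM/(d−r)² and GM/d² to first order in r/d gives 2GMr/d³.
a_tidal = 2GMr/d³
        = 2 × (6.674 × 10⁻¹¹) × (1.99 × 10³¹) × (270) / (3.48 × 10⁵)³
        = 1.70 × 10⁷ m/s²

1.70 × 10⁷ m/s²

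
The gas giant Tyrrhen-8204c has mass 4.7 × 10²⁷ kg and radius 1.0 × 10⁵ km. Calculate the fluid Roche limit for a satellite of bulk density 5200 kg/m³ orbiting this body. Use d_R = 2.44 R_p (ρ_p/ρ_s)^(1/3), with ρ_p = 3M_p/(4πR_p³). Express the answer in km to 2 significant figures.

ρ_p = 3M_p/(4πR_p³) = 3 × (4.7 × 10²⁷) / (4π × (1.0 × 10⁸ m)³) = 1100 kg/m³
d_R = 2.44 × 1.0 × 10⁵ km × (1100/5200)^(1/3)
    = 1.5 × 10⁵ km

1.5 × 10⁵ km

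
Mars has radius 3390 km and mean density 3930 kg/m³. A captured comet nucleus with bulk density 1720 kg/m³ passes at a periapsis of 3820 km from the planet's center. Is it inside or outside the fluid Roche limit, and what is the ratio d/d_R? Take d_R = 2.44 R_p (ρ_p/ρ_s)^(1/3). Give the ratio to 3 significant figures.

d_R = 2.44 × (3390 km) × (3930/1720)^(1/3) = 10890 km
d/d_R = (3820) / (10890) = 0.351
Since d/d_R < 1, the body is inside the Roche limit.

inside; d/d_R ≈ 0.351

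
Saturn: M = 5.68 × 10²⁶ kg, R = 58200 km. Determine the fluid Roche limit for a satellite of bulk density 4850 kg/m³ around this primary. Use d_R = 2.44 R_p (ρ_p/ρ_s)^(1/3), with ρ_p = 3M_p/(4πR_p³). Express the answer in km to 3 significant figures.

74100 km

ρ_p = 3M_p/(4πR_p³) = 3 × (5.68 × 10²⁶) / (4π × (5.82 × 10⁷ m)³) = 688 kg/m³
d_R = 2.44 × 58200 km × (688/4850)^(1/3)
    = 74100 km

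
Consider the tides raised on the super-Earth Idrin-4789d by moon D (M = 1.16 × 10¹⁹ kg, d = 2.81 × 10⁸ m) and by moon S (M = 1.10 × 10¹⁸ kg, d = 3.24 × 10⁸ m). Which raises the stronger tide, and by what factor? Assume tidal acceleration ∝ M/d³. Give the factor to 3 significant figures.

Tidal stretch scales as M/d³; compute that for each body.
Moon D: (1.16 × 10¹⁹) / (2.81 × 10⁸)³ = 5.228 × 10⁻⁷
Moon S: (1.10 × 10¹⁸) / (3.24 × 10⁸)³ = 3.234 × 10⁻⁸
Ratio (larger/smaller) = 16.2

Moon D, by a factor of ≈ 16.2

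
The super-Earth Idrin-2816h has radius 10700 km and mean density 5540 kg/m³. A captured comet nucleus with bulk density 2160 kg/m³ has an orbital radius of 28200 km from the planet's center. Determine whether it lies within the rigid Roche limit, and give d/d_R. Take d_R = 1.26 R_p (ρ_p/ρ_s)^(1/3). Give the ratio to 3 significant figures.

d_R = 1.26 × (10700 km) × (5540/2160)^(1/3) = 18450 km
d/d_R = (28200) / (18450) = 1.53
Since d/d_R > 1, the body is outside the Roche limit.

outside; d/d_R ≈ 1.53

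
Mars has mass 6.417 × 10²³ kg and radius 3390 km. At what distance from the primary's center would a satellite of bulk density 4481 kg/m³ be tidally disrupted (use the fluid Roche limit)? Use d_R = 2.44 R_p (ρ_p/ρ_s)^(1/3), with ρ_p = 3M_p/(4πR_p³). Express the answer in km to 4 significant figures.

ρ_p = 3M_p/(4πR_p³) = 3 × (6.417 × 10²³) / (4π × (3.390 × 10⁶ m)³) = 3932 kg/m³
d_R = 2.44 × 3390 km × (3932/4481)^(1/3)
    = 7919 km

7919 km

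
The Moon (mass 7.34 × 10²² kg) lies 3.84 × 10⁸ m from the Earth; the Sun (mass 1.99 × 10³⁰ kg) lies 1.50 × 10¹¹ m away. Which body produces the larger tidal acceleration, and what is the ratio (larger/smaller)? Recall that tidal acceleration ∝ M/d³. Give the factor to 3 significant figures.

The tide-raising term goes as M/d³ (the gradient of a 1/d² field).
The Moon: (7.34 × 10²²) / (3.84 × 10⁸)³ = 1.296 × 10⁻³
The Sun: (1.99 × 10³⁰) / (1.50 × 10¹¹)³ = 5.896 × 10⁻⁴
Ratio (larger/smaller) = 2.20

The Moon, by a factor of ≈ 2.20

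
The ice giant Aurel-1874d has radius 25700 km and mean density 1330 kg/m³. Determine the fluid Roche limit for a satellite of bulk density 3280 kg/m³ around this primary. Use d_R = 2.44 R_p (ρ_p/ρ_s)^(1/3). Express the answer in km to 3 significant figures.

d_R = 2.44 × 25700 km × (1330/3280)^(1/3)
    = 46400 km

46400 km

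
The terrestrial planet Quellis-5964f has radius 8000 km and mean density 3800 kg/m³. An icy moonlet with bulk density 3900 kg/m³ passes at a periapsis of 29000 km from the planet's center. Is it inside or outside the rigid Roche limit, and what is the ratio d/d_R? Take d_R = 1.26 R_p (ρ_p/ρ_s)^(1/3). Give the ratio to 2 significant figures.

outside; d/d_R ≈ 2.9

d_R = 1.26 × (8000 km) × (3800/3900)^(1/3) = 9993 km
d/d_R = (29000) / (9993) = 2.9
Since d/d_R > 1, the body is outside the Roche limit.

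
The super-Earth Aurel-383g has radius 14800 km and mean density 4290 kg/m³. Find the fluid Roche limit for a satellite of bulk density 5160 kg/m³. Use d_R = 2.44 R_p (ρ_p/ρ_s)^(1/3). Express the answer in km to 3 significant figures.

d_R = 2.44 × 14800 km × (4290/5160)^(1/3)
    = 34000 km

34000 km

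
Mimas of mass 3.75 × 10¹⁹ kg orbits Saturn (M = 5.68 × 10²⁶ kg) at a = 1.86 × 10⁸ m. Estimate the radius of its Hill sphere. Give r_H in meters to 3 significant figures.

5.21 × 10⁵ m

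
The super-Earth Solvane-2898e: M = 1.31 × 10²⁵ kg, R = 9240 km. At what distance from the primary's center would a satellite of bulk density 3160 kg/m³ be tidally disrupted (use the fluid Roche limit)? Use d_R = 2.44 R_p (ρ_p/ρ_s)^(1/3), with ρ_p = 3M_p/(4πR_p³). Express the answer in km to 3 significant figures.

24300 km

ρ_p = 3M_p/(4πR_p³) = 3 × (1.31 × 10²⁵) / (4π × (9.24 × 10⁶ m)³) = 3960 kg/m³
d_R = 2.44 × 9240 km × (3960/3160)^(1/3)
    = 24300 km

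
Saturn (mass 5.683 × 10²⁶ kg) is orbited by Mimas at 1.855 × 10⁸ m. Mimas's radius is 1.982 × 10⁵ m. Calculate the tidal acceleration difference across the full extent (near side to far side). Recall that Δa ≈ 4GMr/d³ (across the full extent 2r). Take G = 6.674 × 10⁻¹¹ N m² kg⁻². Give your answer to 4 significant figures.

4.711 × 10⁻³ m/s²

Δg = 4GMr/d³
   = 4 × (6.674 × 10⁻¹¹) × (5.683 × 10²⁶) × (1.982 × 10⁵) / (1.855 × 10⁸)³
   = 4.711 × 10⁻³ m/s²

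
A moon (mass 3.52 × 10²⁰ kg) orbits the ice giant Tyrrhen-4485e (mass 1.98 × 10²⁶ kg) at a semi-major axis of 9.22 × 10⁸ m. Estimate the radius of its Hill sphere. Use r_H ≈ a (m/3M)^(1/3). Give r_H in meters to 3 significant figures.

7.74 × 10⁶ m

r_H ≈ a (m/3M)^(1/3)
    = (9.22 × 10⁸) × (3.52 × 10²⁰ / (3 × 1.98 × 10²⁶))^(1/3)
    = 7.74 × 10⁶ m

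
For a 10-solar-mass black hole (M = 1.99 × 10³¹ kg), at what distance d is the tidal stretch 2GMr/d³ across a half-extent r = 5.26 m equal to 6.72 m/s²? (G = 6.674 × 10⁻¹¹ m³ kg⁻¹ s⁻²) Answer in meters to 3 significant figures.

1.28 × 10⁷ m

2GMr/d³ = a_tidal  ⇒  d = (2GMr / a_tidal)^(1/3)
d = (2 × 6.674×10⁻¹¹ × (1.99 × 10³¹) × (5.26) / (6.72))^(1/3)
  = 1.28 × 10⁷ m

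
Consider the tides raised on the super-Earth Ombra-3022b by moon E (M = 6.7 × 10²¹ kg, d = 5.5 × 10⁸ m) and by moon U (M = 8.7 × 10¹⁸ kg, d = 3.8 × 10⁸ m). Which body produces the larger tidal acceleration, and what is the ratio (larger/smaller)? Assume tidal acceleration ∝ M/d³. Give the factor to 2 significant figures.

The tide-raising term goes as M/d³ (the gradient of a 1/d² field).
Moon E: (6.7 × 10²¹) / (5.5 × 10⁸)³ = 4.027 × 10⁻⁵
Moon U: (8.7 × 10¹⁸) / (3.8 × 10⁸)³ = 1.586 × 10⁻⁷
Ratio (larger/smaller) = 250

Moon E, by a factor of ≈ 250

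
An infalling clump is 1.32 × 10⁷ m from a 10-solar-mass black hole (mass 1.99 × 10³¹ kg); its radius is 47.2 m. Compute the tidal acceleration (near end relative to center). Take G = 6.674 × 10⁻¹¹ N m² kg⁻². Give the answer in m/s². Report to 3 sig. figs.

a_tidal = 2GMr/d³
        = 2 × (6.674 × 10⁻¹¹) × (1.99 × 10³¹) × (47.2) / (1.32 × 10⁷)³
        = 5.45 × 10¹ m/s²

5.45 × 10¹ m/s²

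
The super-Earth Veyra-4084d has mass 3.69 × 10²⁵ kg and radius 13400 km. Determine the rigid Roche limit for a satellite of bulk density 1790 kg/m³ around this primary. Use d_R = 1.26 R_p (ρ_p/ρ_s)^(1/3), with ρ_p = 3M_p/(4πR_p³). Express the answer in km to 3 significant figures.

21400 km

ρ_p = 3M_p/(4πR_p³) = 3 × (3.69 × 10²⁵) / (4π × (1.34 × 10⁷ m)³) = 3660 kg/m³
d_R = 1.26 × 13400 km × (3660/1790)^(1/3)
    = 21400 km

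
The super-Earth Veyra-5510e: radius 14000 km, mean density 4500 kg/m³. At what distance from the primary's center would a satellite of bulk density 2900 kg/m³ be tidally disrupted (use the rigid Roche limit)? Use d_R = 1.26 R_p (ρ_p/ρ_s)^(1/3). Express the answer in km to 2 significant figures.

20000 km

d_R = 1.26 × 14000 km × (4500/2900)^(1/3)
    = 20000 km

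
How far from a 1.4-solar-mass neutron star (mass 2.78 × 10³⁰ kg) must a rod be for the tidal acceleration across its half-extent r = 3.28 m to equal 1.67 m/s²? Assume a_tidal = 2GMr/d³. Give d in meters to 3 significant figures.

9.00 × 10⁶ m

2GMr/d³ = a_tidal  ⇒  d = (2GMr / a_tidal)^(1/3)
d = (2 × 6.674×10⁻¹¹ × (2.78 × 10³⁰) × (3.28) / (1.67))^(1/3)
  = 9.00 × 10⁶ m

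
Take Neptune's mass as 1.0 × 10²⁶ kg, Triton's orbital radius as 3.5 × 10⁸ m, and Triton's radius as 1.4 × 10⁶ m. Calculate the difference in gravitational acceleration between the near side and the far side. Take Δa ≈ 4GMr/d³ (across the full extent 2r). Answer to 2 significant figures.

Δg = 4GMr/d³
   = 4 × (6.674 × 10⁻¹¹) × (1.0 × 10²⁶) × (1.4 × 10⁶) / (3.5 × 10⁸)³
   = 8.7 × 10⁻⁴ m/s²

8.7 × 10⁻⁴ m/s²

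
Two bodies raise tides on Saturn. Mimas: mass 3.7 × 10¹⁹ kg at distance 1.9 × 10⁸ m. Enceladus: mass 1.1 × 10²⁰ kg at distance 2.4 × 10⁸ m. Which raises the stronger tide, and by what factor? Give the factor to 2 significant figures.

Tidal stretch scales as M/d³; compute that for each body.
Mimas: (3.7 × 10¹⁹) / (1.9 × 10⁸)³ = 5.394 × 10⁻⁶
Enceladus: (1.1 × 10²⁰) / (2.4 × 10⁸)³ = 7.957 × 10⁻⁶
Ratio (larger/smaller) = 1.5

Enceladus, by a factor of ≈ 1.5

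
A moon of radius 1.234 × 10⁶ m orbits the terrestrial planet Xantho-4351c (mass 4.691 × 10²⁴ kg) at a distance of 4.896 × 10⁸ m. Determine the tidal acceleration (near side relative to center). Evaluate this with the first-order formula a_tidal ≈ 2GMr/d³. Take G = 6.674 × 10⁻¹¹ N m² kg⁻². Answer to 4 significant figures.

6.584 × 10⁻⁶ m/s²

The tidal stretch is the gradient of GM/d² times the body's extent r, hence the 1/d³ dependence.
Δa = 2GMr/d³
   = 2 × (6.674 × 10⁻¹¹) × (4.691 × 10²⁴) × (1.234 × 10⁶) / (4.896 × 10⁸)³
   = 6.584 × 10⁻⁶ m/s²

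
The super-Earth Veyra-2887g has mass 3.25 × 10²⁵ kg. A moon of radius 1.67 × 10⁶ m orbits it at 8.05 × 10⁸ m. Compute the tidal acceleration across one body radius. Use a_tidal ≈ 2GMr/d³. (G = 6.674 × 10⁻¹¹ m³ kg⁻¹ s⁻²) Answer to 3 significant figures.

1.39 × 10⁻⁵ m/s²

a_tidal = 2GMr/d³
        = 2 × (6.674 × 10⁻¹¹) × (3.25 × 10²⁵) × (1.67 × 10⁶) / (8.05 × 10⁸)³
        = 1.39 × 10⁻⁵ m/s²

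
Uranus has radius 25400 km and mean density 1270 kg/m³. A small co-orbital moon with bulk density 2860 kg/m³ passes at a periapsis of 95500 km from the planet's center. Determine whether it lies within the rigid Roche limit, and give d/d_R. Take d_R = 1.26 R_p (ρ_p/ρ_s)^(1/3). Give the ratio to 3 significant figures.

d_R = 1.26 × (25400 km) × (1270/2860)^(1/3) = 24420 km
d/d_R = (95500) / (24420) = 3.91
Since d/d_R > 1, the body is outside the Roche limit.

outside; d/d_R ≈ 3.91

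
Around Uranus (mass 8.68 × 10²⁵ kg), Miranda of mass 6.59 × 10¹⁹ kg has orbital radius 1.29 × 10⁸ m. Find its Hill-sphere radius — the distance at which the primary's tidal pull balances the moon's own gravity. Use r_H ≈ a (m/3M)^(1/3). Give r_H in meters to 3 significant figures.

r_H ≈ a (m/3M)^(1/3)
    = (1.29 × 10⁸) × (6.59 × 10¹⁹ / (3 × 8.68 × 10²⁵))^(1/3)
    = 8.16 × 10⁵ m

8.16 × 10⁵ m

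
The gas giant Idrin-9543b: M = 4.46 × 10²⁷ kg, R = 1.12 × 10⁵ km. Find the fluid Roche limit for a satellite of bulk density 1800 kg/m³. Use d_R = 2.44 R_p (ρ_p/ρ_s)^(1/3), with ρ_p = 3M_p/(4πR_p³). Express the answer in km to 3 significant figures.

2.05 × 10⁵ km

ρ_p = 3M_p/(4πR_p³) = 3 × (4.46 × 10²⁷) / (4π × (1.12 × 10⁸ m)³) = 758 kg/m³
d_R = 2.44 × 1.12 × 10⁵ km × (758/1800)^(1/3)
    = 2.05 × 10⁵ km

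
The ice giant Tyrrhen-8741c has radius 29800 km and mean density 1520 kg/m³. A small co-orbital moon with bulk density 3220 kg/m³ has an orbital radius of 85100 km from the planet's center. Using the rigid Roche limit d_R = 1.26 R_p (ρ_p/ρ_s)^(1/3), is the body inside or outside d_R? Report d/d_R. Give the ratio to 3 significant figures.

outside; d/d_R ≈ 2.91

d_R = 1.26 × (29800 km) × (1520/3220)^(1/3) = 29240 km
d/d_R = (85100) / (29240) = 2.91
Since d/d_R > 1, the body is outside the Roche limit.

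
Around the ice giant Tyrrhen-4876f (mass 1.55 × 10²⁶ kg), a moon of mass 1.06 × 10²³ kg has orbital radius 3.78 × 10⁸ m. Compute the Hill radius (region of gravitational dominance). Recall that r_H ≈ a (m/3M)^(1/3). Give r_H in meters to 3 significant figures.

r_H ≈ a (m/3M)^(1/3)
    = (3.78 × 10⁸) × (1.06 × 10²³ / (3 × 1.55 × 10²⁶))^(1/3)
    = 2.31 × 10⁷ m

2.31 × 10⁷ m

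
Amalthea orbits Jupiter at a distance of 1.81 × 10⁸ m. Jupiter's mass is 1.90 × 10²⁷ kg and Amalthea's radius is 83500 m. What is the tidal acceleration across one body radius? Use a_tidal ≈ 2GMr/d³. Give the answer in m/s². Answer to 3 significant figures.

3.57 × 10⁻³ m/s²

Δa = 2GMr/d³
   = 2 × (6.674 × 10⁻¹¹) × (1.90 × 10²⁷) × (83500) / (1.81 × 10⁸)³
   = 3.57 × 10⁻³ m/s²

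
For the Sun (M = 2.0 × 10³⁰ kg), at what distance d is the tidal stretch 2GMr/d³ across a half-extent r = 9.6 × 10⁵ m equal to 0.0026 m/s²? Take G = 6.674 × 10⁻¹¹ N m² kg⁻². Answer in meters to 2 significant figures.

4.6 × 10⁹ m

2GMr/d³ = a_tidal  ⇒  d = (2GMr / a_tidal)^(1/3)
d = (2 × 6.674×10⁻¹¹ × (2.0 × 10³⁰) × (9.6 × 10⁵) / (0.0026))^(1/3)
  = 4.6 × 10⁹ m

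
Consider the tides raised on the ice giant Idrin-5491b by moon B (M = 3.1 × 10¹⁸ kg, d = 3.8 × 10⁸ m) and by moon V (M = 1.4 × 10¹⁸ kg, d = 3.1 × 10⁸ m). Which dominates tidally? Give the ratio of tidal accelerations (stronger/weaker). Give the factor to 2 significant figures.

Moon B, by a factor of ≈ 1.2

Tidal stretch scales as M/d³; compute that for each body.
Moon B: (3.1 × 10¹⁸) / (3.8 × 10⁸)³ = 5.650 × 10⁻⁸
Moon V: (1.4 × 10¹⁸) / (3.1 × 10⁸)³ = 4.699 × 10⁻⁸
Ratio (larger/smaller) = 1.2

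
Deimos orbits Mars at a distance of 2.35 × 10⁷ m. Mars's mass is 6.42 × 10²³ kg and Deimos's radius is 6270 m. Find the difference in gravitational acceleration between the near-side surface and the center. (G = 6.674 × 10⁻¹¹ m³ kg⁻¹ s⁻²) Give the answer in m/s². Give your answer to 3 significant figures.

a_tidal = 2GMr/d³
        = 2 × (6.674 × 10⁻¹¹) × (6.42 × 10²³) × (6270) / (2.35 × 10⁷)³
        = 4.14 × 10⁻⁵ m/s²

4.14 × 10⁻⁵ m/s²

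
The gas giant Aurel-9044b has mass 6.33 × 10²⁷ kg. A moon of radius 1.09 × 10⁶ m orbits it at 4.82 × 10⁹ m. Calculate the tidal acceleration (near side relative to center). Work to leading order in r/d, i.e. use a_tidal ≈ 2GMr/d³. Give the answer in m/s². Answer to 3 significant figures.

8.22 × 10⁻⁶ m/s²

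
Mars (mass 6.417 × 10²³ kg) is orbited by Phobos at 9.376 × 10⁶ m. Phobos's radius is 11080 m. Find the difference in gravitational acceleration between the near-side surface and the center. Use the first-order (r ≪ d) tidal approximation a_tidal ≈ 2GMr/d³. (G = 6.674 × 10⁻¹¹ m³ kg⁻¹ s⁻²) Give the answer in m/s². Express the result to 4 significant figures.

Δa = 2GMr/d³
   = 2 × (6.674 × 10⁻¹¹) × (6.417 × 10²³) × (11080) / (9.376 × 10⁶)³
   = 1.151 × 10⁻³ m/s²

1.151 × 10⁻³ m/s²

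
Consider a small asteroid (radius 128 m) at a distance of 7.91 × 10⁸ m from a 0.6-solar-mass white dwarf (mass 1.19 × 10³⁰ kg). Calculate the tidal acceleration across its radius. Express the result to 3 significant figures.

Δa = 2GMr/d³
   = 2 × (6.674 × 10⁻¹¹) × (1.19 × 10³⁰) × (128) / (7.91 × 10⁸)³
   = 4.11 × 10⁻⁵ m/s²

4.11 × 10⁻⁵ m/s²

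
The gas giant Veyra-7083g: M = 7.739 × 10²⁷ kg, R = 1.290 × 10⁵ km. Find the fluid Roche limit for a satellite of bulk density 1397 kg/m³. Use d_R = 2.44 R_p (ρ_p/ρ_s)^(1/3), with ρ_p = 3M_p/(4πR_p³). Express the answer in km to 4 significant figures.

ρ_p = 3M_p/(4πR_p³) = 3 × (7.739 × 10²⁷) / (4π × (1.290 × 10⁸ m)³) = 860.7 kg/m³
d_R = 2.44 × 1.290 × 10⁵ km × (860.7/1397)^(1/3)
    = 2.678 × 10⁵ km

2.678 × 10⁵ km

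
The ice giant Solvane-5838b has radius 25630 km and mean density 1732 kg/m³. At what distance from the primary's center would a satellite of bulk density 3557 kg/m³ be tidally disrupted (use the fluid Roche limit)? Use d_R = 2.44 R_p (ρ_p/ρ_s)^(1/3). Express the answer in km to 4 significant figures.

49200 km

d_R = 2.44 × 25630 km × (1732/3557)^(1/3)
    = 49200 km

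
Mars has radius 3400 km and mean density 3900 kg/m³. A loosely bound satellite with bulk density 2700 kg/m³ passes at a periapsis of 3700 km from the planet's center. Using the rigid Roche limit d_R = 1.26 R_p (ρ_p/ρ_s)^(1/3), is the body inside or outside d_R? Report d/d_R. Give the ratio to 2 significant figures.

d_R = 1.26 × (3400 km) × (3900/2700)^(1/3) = 4843 km
d/d_R = (3700) / (4843) = 0.76
Since d/d_R < 1, the body is inside the Roche limit.

inside; d/d_R ≈ 0.76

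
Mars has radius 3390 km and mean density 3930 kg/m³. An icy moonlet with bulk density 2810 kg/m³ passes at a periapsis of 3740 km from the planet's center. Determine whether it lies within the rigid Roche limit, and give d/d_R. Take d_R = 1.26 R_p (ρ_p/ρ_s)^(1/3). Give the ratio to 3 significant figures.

d_R = 1.26 × (3390 km) × (3930/2810)^(1/3) = 4777 km
d/d_R = (3740) / (4777) = 0.783
Since d/d_R < 1, the body is inside the Roche limit.

inside; d/d_R ≈ 0.783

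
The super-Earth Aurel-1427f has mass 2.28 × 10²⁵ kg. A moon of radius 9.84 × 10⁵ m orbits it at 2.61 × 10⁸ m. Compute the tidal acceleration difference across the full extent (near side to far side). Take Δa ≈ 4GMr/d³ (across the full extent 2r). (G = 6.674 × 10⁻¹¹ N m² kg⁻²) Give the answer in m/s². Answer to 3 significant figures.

3.37 × 10⁻⁴ m/s²

a_tidal = 4GMr/d³
        = 4 × (6.674 × 10⁻¹¹) × (2.28 × 10²⁵) × (9.84 × 10⁵) / (2.61 × 10⁸)³
        = 3.37 × 10⁻⁴ m/s²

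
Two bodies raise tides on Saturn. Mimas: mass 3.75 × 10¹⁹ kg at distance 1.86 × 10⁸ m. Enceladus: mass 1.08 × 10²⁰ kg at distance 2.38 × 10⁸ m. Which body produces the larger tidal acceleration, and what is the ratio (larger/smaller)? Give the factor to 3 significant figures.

Enceladus, by a factor of ≈ 1.37

Compare M/d³ for the two perturbers:
Mimas: (3.75 × 10¹⁹) / (1.86 × 10⁸)³ = 5.828 × 10⁻⁶
Enceladus: (1.08 × 10²⁰) / (2.38 × 10⁸)³ = 8.011 × 10⁻⁶
Ratio (larger/smaller) = 1.37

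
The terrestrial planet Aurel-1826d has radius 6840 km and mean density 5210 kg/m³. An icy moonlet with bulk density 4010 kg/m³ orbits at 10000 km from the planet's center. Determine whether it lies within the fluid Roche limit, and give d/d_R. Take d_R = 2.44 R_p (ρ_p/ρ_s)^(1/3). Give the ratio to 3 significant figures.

inside; d/d_R ≈ 0.549

d_R = 2.44 × (6840 km) × (5210/4010)^(1/3) = 18210 km
d/d_R = (10000) / (18210) = 0.549
Since d/d_R < 1, the body is inside the Roche limit.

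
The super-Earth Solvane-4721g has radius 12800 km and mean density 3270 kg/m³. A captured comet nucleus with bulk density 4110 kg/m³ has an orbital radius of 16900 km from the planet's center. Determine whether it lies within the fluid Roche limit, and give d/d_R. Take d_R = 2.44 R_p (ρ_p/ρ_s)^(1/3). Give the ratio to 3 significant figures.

d_R = 2.44 × (12800 km) × (3270/4110)^(1/3) = 28940 km
d/d_R = (16900) / (28940) = 0.584
Since d/d_R < 1, the body is inside the Roche limit.

inside; d/d_R ≈ 0.584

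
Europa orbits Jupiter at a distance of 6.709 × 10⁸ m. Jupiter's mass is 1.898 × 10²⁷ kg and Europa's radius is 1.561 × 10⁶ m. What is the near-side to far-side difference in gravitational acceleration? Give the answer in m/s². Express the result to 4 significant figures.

2.619 × 10⁻³ m/s²

The field gradient is 2GM/d³; across the full diameter 2r the difference is 4GMr/d³.
a_tidal = 4GMr/d³
        = 4 × (6.674 × 10⁻¹¹) × (1.898 × 10²⁷) × (1.561 × 10⁶) / (6.709 × 10⁸)³
        = 2.619 × 10⁻³ m/s²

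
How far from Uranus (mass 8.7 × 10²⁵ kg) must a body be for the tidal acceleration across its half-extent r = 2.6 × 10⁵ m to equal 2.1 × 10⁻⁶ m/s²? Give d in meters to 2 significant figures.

2GMr/d³ = a_tidal  ⇒  d = (2GMr / a_tidal)^(1/3)
d = (2 × 6.674×10⁻¹¹ × (8.7 × 10²⁵) × (2.6 × 10⁵) / (2.1 × 10⁻⁶))^(1/3)
  = 1.1 × 10⁹ m

1.1 × 10⁹ m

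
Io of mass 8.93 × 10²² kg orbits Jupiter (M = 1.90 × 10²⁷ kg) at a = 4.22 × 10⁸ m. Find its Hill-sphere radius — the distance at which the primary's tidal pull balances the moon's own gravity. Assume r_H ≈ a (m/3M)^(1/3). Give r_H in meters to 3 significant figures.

r_H ≈ a (m/3M)^(1/3)
    = (4.22 × 10⁸) × (8.93 × 10²² / (3 × 1.90 × 10²⁷))^(1/3)
    = 1.06 × 10⁷ m

1.06 × 10⁷ m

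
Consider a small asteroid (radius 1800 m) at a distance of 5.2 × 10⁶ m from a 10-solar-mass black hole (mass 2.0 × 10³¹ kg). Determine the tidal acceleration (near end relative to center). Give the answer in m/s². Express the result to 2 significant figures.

3.4 × 10⁴ m/s²

Δa = 2GMr/d³
   = 2 × (6.674 × 10⁻¹¹) × (2.0 × 10³¹) × (1800) / (5.2 × 10⁶)³
   = 3.4 × 10⁴ m/s²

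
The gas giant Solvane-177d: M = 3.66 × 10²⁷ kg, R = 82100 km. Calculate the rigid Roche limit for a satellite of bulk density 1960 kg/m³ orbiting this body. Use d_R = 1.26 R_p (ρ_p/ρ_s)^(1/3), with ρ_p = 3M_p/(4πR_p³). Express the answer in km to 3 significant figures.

96300 km

ρ_p = 3M_p/(4πR_p³) = 3 × (3.66 × 10²⁷) / (4π × (8.21 × 10⁷ m)³) = 1580 kg/m³
d_R = 1.26 × 82100 km × (1580/1960)^(1/3)
    = 96300 km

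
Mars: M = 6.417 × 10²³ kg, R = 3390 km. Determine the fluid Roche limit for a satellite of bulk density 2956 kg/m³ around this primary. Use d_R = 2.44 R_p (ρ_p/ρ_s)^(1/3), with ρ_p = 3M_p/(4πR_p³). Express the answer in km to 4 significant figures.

9097 km

ρ_p = 3M_p/(4πR_p³) = 3 × (6.417 × 10²³) / (4π × (3.390 × 10⁶ m)³) = 3932 kg/m³
d_R = 2.44 × 3390 km × (3932/2956)^(1/3)
    = 9097 km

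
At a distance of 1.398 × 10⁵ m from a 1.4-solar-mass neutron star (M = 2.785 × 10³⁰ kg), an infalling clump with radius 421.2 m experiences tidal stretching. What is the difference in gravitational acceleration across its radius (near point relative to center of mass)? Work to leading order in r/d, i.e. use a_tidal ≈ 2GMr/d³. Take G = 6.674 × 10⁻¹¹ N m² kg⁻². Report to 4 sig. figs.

a_tidal = 2GMr/d³
        = 2 × (6.674 × 10⁻¹¹) × (2.785 × 10³⁰) × (421.2) / (1.398 × 10⁵)³
        = 5.731 × 10⁷ m/s²

5.731 × 10⁷ m/s²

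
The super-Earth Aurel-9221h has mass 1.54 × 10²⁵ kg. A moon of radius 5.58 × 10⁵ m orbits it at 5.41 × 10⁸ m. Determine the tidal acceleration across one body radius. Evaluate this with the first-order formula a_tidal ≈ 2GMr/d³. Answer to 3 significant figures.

a_tidal = 2GMr/d³
        = 2 × (6.674 × 10⁻¹¹) × (1.54 × 10²⁵) × (5.58 × 10⁵) / (5.41 × 10⁸)³
        = 7.24 × 10⁻⁶ m/s²

7.24 × 10⁻⁶ m/s²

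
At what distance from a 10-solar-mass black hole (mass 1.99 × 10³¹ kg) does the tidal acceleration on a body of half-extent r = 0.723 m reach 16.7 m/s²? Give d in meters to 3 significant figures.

2GMr/d³ = a_tidal  ⇒  d = (2GMr / a_tidal)^(1/3)
d = (2 × 6.674×10⁻¹¹ × (1.99 × 10³¹) × (0.723) / (16.7))^(1/3)
  = 4.86 × 10⁶ m

4.86 × 10⁶ m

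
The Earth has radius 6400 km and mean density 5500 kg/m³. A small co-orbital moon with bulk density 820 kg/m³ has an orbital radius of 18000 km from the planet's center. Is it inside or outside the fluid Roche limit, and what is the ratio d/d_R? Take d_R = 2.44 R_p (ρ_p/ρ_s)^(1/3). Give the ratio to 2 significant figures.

d_R = 2.44 × (6400 km) × (5500/820)^(1/3) = 29450 km
d/d_R = (18000) / (29450) = 0.61
Since d/d_R < 1, the body is inside the Roche limit.

inside; d/d_R ≈ 0.61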